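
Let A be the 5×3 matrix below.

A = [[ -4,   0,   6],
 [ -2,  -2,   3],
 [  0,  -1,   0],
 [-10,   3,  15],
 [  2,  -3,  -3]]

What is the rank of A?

2

Row reduce to echelon form.
R2 ← R2 − (1/2)·R1: [0, -2, 0]
R4 ← R4 − (5/2)·R1: [0, 3, 0]
R5 ← R5 + (1/2)·R1: [0, -3, 0]
R3 ← R3 − (1/2)·R2: [0, 0, 0]
R4 ← R4 + (3/2)·R2: [0, 0, 0]
R5 ← R5 − (3/2)·R2: [0, 0, 0]
Echelon form has 2 nonzero rows, so rank(A) = 2.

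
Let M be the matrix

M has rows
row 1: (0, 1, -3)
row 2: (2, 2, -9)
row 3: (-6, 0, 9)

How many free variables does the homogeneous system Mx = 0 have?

Row reduce to echelon form.
Swap R1 ↔ R2
R3 ← R3 + (3)·R1: [0, 6, -18]
R3 ← R3 − (6)·R2: [0, 0, 0]
2 nonzero rows, so rank(M) = 2.
M has 3 columns; by rank–nullity, nullity = 3 − 2 = 1.

1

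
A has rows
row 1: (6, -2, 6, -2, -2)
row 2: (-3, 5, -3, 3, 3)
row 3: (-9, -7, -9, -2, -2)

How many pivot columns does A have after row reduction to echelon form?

Row reduce to echelon form.
R2 ← R2 + (1/2)·R1: [0, 4, 0, 2, 2]
R3 ← R3 + (3/2)·R1: [0, -10, 0, -5, -5]
R3 ← R3 + (5/2)·R2: [0, 0, 0, 0, 0]
Echelon form has 2 nonzero rows, so rank(A) = 2.
Each nonzero row contributes one pivot column: 2 pivot columns.

2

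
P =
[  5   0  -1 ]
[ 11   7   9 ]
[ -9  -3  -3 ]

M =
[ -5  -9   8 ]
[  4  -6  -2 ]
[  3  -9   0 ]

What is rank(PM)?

2

First compute PM:
[[-28, -36,  40],
 [  0, -222,  74],
 [ 24, 126, -66]]
Now row reduce the product.
R3 ← R3 + (6/7)·R1: [0, 666/7, -222/7]
R3 ← R3 + (3/7)·R2: [0, 0, 0]
2 nonzero rows, so rank(PM) = 2.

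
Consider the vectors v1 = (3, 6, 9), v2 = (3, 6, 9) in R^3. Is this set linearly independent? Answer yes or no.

no

Form the matrix with these vectors as rows and row reduce.
R2 ← R2 − R1: [0, 0, 0]
1 nonzero row, so the 2 vectors span a space of dimension 1.
Since 1 < 2, the vectors are linearly dependent.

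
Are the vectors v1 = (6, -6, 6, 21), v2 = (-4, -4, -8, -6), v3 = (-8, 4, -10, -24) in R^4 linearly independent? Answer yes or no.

no

Form the matrix with these vectors as rows and row reduce.
R2 ← R2 + (2/3)·R1: [0, -8, -4, 8]
R3 ← R3 + (4/3)·R1: [0, -4, -2, 4]
R3 ← R3 − (1/2)·R2: [0, 0, 0, 0]
2 nonzero rows, so the 3 vectors span a space of dimension 2.
Since 2 < 3, the vectors are linearly dependent.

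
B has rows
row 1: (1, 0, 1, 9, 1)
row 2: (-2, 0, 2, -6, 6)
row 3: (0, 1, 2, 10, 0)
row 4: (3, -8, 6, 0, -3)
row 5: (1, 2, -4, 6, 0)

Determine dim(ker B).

Row reduce to echelon form.
R2 ← R2 + (2)·R1: [0, 0, 4, 12, 8]
R4 ← R4 − (3)·R1: [0, -8, 3, -27, -6]
R5 ← R5 − R1: [0, 2, -5, -3, -1]
Swap R2 ↔ R3
R4 ← R4 + (8)·R2: [0, 0, 19, 53, -6]
R5 ← R5 − (2)·R2: [0, 0, -9, -23, -1]
R4 ← R4 − (19/4)·R3: [0, 0, 0, -4, -44]
R5 ← R5 + (9/4)·R3: [0, 0, 0, 4, 17]
R5 ← R5 + R4: [0, 0, 0, 0, -27]
5 nonzero rows, so rank(B) = 5.
B has 5 columns; by rank–nullity, nullity = 5 − 5 = 0.

0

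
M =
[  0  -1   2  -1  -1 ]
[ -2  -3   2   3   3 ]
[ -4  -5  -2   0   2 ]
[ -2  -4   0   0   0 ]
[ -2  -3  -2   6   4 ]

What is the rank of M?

4

Row reduce to echelon form.
Swap R1 ↔ R2
R3 ← R3 − (2)·R1: [0, 1, -6, -6, -4]
R4 ← R4 − R1: [0, -1, -2, -3, -3]
R5 ← R5 − R1: [0, 0, -4, 3, 1]
R3 ← R3 + R2: [0, 0, -4, -7, -5]
R4 ← R4 − R2: [0, 0, -4, -2, -2]
R4 ← R4 − R3: [0, 0, 0, 5, 3]
R5 ← R5 − R3: [0, 0, 0, 10, 6]
R5 ← R5 − (2)·R4: [0, 0, 0, 0, 0]
Echelon form has 4 nonzero rows, so rank(M) = 4.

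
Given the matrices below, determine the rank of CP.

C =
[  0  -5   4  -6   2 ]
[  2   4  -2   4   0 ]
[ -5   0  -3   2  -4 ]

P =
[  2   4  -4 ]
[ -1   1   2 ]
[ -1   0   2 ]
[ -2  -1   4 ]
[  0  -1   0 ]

2

First compute CP:
[[ 13,  -1, -26],
 [ -6,   8,  12],
 [-11, -18,  22]]
Now row reduce the product.
R2 ← R2 + (6/13)·R1: [0, 98/13, 0]
R3 ← R3 + (11/13)·R1: [0, -245/13, 0]
R3 ← R3 + (5/2)·R2: [0, 0, 0]
2 nonzero rows, so rank(CP) = 2.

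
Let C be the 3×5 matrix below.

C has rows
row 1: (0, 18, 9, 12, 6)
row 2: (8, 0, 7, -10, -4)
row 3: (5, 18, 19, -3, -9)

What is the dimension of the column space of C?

3

Row reduce to echelon form.
Swap R1 ↔ R2
R3 ← R3 − (5/8)·R1: [0, 18, 117/8, 13/4, -13/2]
R3 ← R3 − R2: [0, 0, 45/8, -35/4, -25/2]
Echelon form has 3 nonzero rows, so rank(C) = 3.
The column space has dimension equal to the rank: 3.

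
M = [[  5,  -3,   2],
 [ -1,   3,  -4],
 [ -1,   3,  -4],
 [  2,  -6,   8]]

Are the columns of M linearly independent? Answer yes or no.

Row reduce M to echelon form.
R2 ← R2 + (1/5)·R1: [0, 12/5, -18/5]
R3 ← R3 + (1/5)·R1: [0, 12/5, -18/5]
R4 ← R4 − (2/5)·R1: [0, -24/5, 36/5]
R3 ← R3 − R2: [0, 0, 0]
R4 ← R4 + (2)·R2: [0, 0, 0]
2 pivots among 3 columns.
Only 2 < 3 pivot columns, so the columns are linearly dependent.

no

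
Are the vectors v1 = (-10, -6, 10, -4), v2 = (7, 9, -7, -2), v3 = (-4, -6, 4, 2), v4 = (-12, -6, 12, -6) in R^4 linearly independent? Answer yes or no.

no

Form the matrix with these vectors as rows and row reduce.
R2 ← R2 + (7/10)·R1: [0, 24/5, 0, -24/5]
R3 ← R3 − (2/5)·R1: [0, -18/5, 0, 18/5]
R4 ← R4 − (6/5)·R1: [0, 6/5, 0, -6/5]
R3 ← R3 + (3/4)·R2: [0, 0, 0, 0]
R4 ← R4 − (1/4)·R2: [0, 0, 0, 0]
2 nonzero rows, so the 4 vectors span a space of dimension 2.
Since 2 < 4, the vectors are linearly dependent.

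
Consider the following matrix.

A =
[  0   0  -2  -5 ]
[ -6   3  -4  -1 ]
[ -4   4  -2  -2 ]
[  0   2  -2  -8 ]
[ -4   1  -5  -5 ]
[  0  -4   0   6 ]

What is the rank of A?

3

Row reduce to echelon form.
Swap R1 ↔ R2
R3 ← R3 − (2/3)·R1: [0, 2, 2/3, -4/3]
R5 ← R5 − (2/3)·R1: [0, -1, -7/3, -13/3]
Swap R2 ↔ R3
R4 ← R4 − R2: [0, 0, -8/3, -20/3]
R5 ← R5 + (1/2)·R2: [0, 0, -2, -5]
R6 ← R6 + (2)·R2: [0, 0, 4/3, 10/3]
R4 ← R4 − (4/3)·R3: [0, 0, 0, 0]
R5 ← R5 − R3: [0, 0, 0, 0]
R6 ← R6 + (2/3)·R3: [0, 0, 0, 0]
Echelon form has 3 nonzero rows, so rank(A) = 3.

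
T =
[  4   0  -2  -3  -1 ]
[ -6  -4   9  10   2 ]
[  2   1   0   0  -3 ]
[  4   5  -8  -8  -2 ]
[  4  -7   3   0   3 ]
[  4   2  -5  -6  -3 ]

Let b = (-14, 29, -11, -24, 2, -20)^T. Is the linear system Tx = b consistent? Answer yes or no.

Row reduce the augmented matrix [T | b].
R2 ← R2 + (3/2)·R1: [0, -4, 6, 11/2, 1/2, 8]
R3 ← R3 − (1/2)·R1: [0, 1, 1, 3/2, -5/2, -4]
R4 ← R4 − R1: [0, 5, -6, -5, -1, -10]
R5 ← R5 − R1: [0, -7, 5, 3, 4, 16]
R6 ← R6 − R1: [0, 2, -3, -3, -2, -6]
R3 ← R3 + (1/4)·R2: [0, 0, 5/2, 23/8, -19/8, -2]
R4 ← R4 + (5/4)·R2: [0, 0, 3/2, 15/8, -3/8, 0]
R5 ← R5 − (7/4)·R2: [0, 0, -11/2, -53/8, 25/8, 2]
R6 ← R6 + (1/2)·R2: [0, 0, 0, -1/4, -7/4, -2]
R4 ← R4 − (3/5)·R3: [0, 0, 0, 3/20, 21/20, 6/5]
R5 ← R5 + (11/5)·R3: [0, 0, 0, -3/10, -21/10, -12/5]
R5 ← R5 + (2)·R4: [0, 0, 0, 0, 0, 0]
R6 ← R6 + (5/3)·R4: [0, 0, 0, 0, 0, 0]
The echelon form has 4 nonzero rows, and every pivot lies in the first 5 columns, so rank(T) = rank([T|b]) = 4.
The system is consistent.

yes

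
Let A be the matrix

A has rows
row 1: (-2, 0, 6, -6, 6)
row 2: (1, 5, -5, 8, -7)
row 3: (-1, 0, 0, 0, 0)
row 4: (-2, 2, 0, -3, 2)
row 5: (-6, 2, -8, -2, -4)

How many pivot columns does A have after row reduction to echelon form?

Row reduce to echelon form.
R2 ← R2 + (1/2)·R1: [0, 5, -2, 5, -4]
R3 ← R3 − (1/2)·R1: [0, 0, -3, 3, -3]
R4 ← R4 − R1: [0, 2, -6, 3, -4]
R5 ← R5 − (3)·R1: [0, 2, -26, 16, -22]
R4 ← R4 − (2/5)·R2: [0, 0, -26/5, 1, -12/5]
R5 ← R5 − (2/5)·R2: [0, 0, -126/5, 14, -102/5]
R4 ← R4 − (26/15)·R3: [0, 0, 0, -21/5, 14/5]
R5 ← R5 − (42/5)·R3: [0, 0, 0, -56/5, 24/5]
R5 ← R5 − (8/3)·R4: [0, 0, 0, 0, -8/3]
Echelon form has 5 nonzero rows, so rank(A) = 5.
Each nonzero row contributes one pivot column: 5 pivot columns.

5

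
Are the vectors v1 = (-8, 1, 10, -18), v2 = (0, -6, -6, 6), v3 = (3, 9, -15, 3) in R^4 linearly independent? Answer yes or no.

yes

Form the matrix with these vectors as rows and row reduce.
R3 ← R3 + (3/8)·R1: [0, 75/8, -45/4, -15/4]
R3 ← R3 + (25/16)·R2: [0, 0, -165/8, 45/8]
3 nonzero rows, so the 3 vectors span a space of dimension 3.
Since 3 = 3, the vectors are linearly independent.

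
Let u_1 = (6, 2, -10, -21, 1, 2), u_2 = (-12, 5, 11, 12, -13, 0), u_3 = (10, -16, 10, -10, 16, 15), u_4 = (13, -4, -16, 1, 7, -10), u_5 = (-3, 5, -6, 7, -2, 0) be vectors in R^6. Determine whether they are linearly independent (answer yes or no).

Form the matrix with these vectors as rows and row reduce.
R2 ← R2 + (2)·R1: [0, 9, -9, -30, -11, 4]
R3 ← R3 − (5/3)·R1: [0, -58/3, 80/3, 25, 43/3, 35/3]
R4 ← R4 − (13/6)·R1: [0, -25/3, 17/3, 93/2, 29/6, -43/3]
R5 ← R5 + (1/2)·R1: [0, 6, -11, -7/2, -3/2, 1]
R3 ← R3 + (58/27)·R2: [0, 0, 22/3, -355/9, -251/27, 547/27]
R4 ← R4 + (25/27)·R2: [0, 0, -8/3, 337/18, -289/54, -287/27]
R5 ← R5 − (2/3)·R2: [0, 0, -5, 33/2, 35/6, -5/3]
R4 ← R4 + (4/11)·R3: [0, 0, 0, 289/66, -1729/198, -323/99]
R5 ← R5 + (15/22)·R3: [0, 0, 0, -343/33, -50/99, 2405/198]
R5 ← R5 + (686/289)·R4: [0, 0, 0, 0, -18409/867, 449/102]
5 nonzero rows, so the 5 vectors span a space of dimension 5.
Since 5 = 5, the vectors are linearly independent.

yes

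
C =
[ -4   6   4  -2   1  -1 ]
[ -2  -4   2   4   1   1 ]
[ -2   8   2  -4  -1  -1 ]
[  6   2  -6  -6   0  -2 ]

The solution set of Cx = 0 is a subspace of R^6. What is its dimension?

Row reduce to echelon form.
R2 ← R2 − (1/2)·R1: [0, -7, 0, 5, 1/2, 3/2]
R3 ← R3 − (1/2)·R1: [0, 5, 0, -3, -3/2, -1/2]
R4 ← R4 + (3/2)·R1: [0, 11, 0, -9, 3/2, -7/2]
R3 ← R3 + (5/7)·R2: [0, 0, 0, 4/7, -8/7, 4/7]
R4 ← R4 + (11/7)·R2: [0, 0, 0, -8/7, 16/7, -8/7]
R4 ← R4 + (2)·R3: [0, 0, 0, 0, 0, 0]
3 nonzero rows, so rank(C) = 3.
C has 6 columns; by rank–nullity, nullity = 6 − 3 = 3.

3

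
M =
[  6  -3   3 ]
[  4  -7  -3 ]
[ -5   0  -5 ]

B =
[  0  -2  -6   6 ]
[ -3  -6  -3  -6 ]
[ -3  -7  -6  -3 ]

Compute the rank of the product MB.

First compute MB:
[[  0, -15, -45,  45],
 [ 30,  55,  15,  75],
 [ 15,  45,  60, -15]]
Now row reduce the product.
Swap R1 ↔ R2
R3 ← R3 − (1/2)·R1: [0, 35/2, 105/2, -105/2]
R3 ← R3 + (7/6)·R2: [0, 0, 0, 0]
2 nonzero rows, so rank(MB) = 2.

2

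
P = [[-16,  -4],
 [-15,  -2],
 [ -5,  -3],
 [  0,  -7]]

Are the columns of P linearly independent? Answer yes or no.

Row reduce P to echelon form.
R2 ← R2 − (15/16)·R1: [0, 7/4]
R3 ← R3 − (5/16)·R1: [0, -7/4]
R3 ← R3 + R2: [0, 0]
R4 ← R4 + (4)·R2: [0, 0]
2 pivots among 2 columns.
Every column is a pivot column, so the columns are linearly independent.

yes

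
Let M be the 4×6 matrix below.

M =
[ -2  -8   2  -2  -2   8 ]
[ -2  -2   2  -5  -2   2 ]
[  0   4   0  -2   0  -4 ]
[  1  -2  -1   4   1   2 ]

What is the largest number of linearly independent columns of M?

2

Row reduce to echelon form.
R2 ← R2 − R1: [0, 6, 0, -3, 0, -6]
R4 ← R4 + (1/2)·R1: [0, -6, 0, 3, 0, 6]
R3 ← R3 − (2/3)·R2: [0, 0, 0, 0, 0, 0]
R4 ← R4 + R2: [0, 0, 0, 0, 0, 0]
Echelon form has 2 nonzero rows, so rank(M) = 2.
The rank gives the maximum number of linearly independent columns: 2.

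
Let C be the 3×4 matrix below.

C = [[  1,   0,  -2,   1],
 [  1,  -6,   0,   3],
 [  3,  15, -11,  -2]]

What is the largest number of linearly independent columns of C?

Row reduce to echelon form.
R2 ← R2 − R1: [0, -6, 2, 2]
R3 ← R3 − (3)·R1: [0, 15, -5, -5]
R3 ← R3 + (5/2)·R2: [0, 0, 0, 0]
Echelon form has 2 nonzero rows, so rank(C) = 2.
The rank gives the maximum number of linearly independent columns: 2.

2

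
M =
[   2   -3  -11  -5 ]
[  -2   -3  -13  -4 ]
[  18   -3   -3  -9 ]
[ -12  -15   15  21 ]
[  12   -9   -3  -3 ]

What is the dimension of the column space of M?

3

Row reduce to echelon form.
R2 ← R2 + R1: [0, -6, -24, -9]
R3 ← R3 − (9)·R1: [0, 24, 96, 36]
R4 ← R4 + (6)·R1: [0, -33, -51, -9]
R5 ← R5 − (6)·R1: [0, 9, 63, 27]
R3 ← R3 + (4)·R2: [0, 0, 0, 0]
R4 ← R4 − (11/2)·R2: [0, 0, 81, 81/2]
R5 ← R5 + (3/2)·R2: [0, 0, 27, 27/2]
Swap R3 ↔ R4
R5 ← R5 − (1/3)·R3: [0, 0, 0, 0]
Echelon form has 3 nonzero rows, so rank(M) = 3.
The column space has dimension equal to the rank: 3.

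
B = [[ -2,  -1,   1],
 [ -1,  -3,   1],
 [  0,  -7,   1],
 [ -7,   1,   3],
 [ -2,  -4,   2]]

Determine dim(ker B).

Row reduce to echelon form.
R2 ← R2 − (1/2)·R1: [0, -5/2, 1/2]
R4 ← R4 − (7/2)·R1: [0, 9/2, -1/2]
R5 ← R5 − R1: [0, -3, 1]
R3 ← R3 − (14/5)·R2: [0, 0, -2/5]
R4 ← R4 + (9/5)·R2: [0, 0, 2/5]
R5 ← R5 − (6/5)·R2: [0, 0, 2/5]
R4 ← R4 + R3: [0, 0, 0]
R5 ← R5 + R3: [0, 0, 0]
3 nonzero rows, so rank(B) = 3.
B has 3 columns; by rank–nullity, nullity = 3 − 3 = 0.

0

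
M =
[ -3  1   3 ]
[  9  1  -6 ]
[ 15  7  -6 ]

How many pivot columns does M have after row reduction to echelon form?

Row reduce to echelon form.
R2 ← R2 + (3)·R1: [0, 4, 3]
R3 ← R3 + (5)·R1: [0, 12, 9]
R3 ← R3 − (3)·R2: [0, 0, 0]
Echelon form has 2 nonzero rows, so rank(M) = 2.
Each nonzero row contributes one pivot column: 2 pivot columns.

2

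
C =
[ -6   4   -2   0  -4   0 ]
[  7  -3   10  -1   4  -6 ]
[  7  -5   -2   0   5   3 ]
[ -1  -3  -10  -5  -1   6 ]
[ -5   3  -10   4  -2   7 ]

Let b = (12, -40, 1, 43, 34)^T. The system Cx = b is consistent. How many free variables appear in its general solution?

Row reduce the augmented matrix [C | b].
R2 ← R2 + (7/6)·R1: [0, 5/3, 23/3, -1, -2/3, -6, -26]
R3 ← R3 + (7/6)·R1: [0, -1/3, -13/3, 0, 1/3, 3, 15]
R4 ← R4 − (1/6)·R1: [0, -11/3, -29/3, -5, -1/3, 6, 41]
R5 ← R5 − (5/6)·R1: [0, -1/3, -25/3, 4, 4/3, 7, 24]
R3 ← R3 + (1/5)·R2: [0, 0, -14/5, -1/5, 1/5, 9/5, 49/5]
R4 ← R4 + (11/5)·R2: [0, 0, 36/5, -36/5, -9/5, -36/5, -81/5]
R5 ← R5 + (1/5)·R2: [0, 0, -34/5, 19/5, 6/5, 29/5, 94/5]
R4 ← R4 + (18/7)·R3: [0, 0, 0, -54/7, -9/7, -18/7, 9]
R5 ← R5 − (17/7)·R3: [0, 0, 0, 30/7, 5/7, 10/7, -5]
R5 ← R5 + (5/9)·R4: [0, 0, 0, 0, 0, 0, 0]
The echelon form has 4 nonzero rows, and every pivot lies in the first 6 columns, so rank(C) = rank([C|b]) = 4.
The system is consistent.
Free variables = (unknowns) − (rank) = 6 − 4 = 2.

2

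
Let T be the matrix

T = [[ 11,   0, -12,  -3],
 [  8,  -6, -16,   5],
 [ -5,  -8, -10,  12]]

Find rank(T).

Row reduce to echelon form.
R2 ← R2 − (8/11)·R1: [0, -6, -80/11, 79/11]
R3 ← R3 + (5/11)·R1: [0, -8, -170/11, 117/11]
R3 ← R3 − (4/3)·R2: [0, 0, -190/33, 35/33]
Echelon form has 3 nonzero rows, so rank(T) = 3.

3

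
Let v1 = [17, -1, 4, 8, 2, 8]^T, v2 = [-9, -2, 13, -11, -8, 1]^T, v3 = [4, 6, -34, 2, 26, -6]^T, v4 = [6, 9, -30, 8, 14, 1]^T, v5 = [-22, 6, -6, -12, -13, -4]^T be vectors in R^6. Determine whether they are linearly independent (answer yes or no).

yes

Form the matrix with these vectors as rows and row reduce.
R2 ← R2 + (9/17)·R1: [0, -43/17, 257/17, -115/17, -118/17, 89/17]
R3 ← R3 − (4/17)·R1: [0, 106/17, -594/17, 2/17, 434/17, -134/17]
R4 ← R4 − (6/17)·R1: [0, 159/17, -534/17, 88/17, 226/17, -31/17]
R5 ← R5 + (22/17)·R1: [0, 80/17, -14/17, -28/17, -177/17, 108/17]
R3 ← R3 + (106/43)·R2: [0, 0, 100/43, -712/43, 362/43, 216/43]
R4 ← R4 + (159/43)·R2: [0, 0, 1053/43, -853/43, -532/43, 754/43]
R5 ← R5 + (80/43)·R2: [0, 0, 1174/43, -612/43, -1003/43, 692/43]
R4 ← R4 − (1053/100)·R3: [0, 0, 0, 3863/25, -5051/50, -884/25]
R5 ← R5 − (587/50)·R3: [0, 0, 0, 4504/25, -3054/25, -1072/25]
R5 ← R5 − (4504/3863)·R4: [0, 0, 0, 0, -16910/3863, -6384/3863]
5 nonzero rows, so the 5 vectors span a space of dimension 5.
Since 5 = 5, the vectors are linearly independent.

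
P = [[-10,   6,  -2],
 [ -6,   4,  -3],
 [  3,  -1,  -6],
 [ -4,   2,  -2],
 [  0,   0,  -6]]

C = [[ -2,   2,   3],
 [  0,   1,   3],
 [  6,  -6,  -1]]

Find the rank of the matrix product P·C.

First compute PC:
[[  8,  -2, -10],
 [ -6,  10,  -3],
 [-42,  41,  12],
 [ -4,   6,  -4],
 [-36,  36,   6]]
Now row reduce the product.
R2 ← R2 + (3/4)·R1: [0, 17/2, -21/2]
R3 ← R3 + (21/4)·R1: [0, 61/2, -81/2]
R4 ← R4 + (1/2)·R1: [0, 5, -9]
R5 ← R5 + (9/2)·R1: [0, 27, -39]
R3 ← R3 − (61/17)·R2: [0, 0, -48/17]
R4 ← R4 − (10/17)·R2: [0, 0, -48/17]
R5 ← R5 − (54/17)·R2: [0, 0, -96/17]
R4 ← R4 − R3: [0, 0, 0]
R5 ← R5 − (2)·R3: [0, 0, 0]
3 nonzero rows, so rank(PC) = 3.

3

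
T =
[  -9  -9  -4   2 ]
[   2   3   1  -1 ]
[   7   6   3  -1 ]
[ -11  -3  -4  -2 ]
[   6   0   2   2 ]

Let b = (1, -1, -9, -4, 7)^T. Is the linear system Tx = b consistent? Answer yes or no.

Row reduce the augmented matrix [T | b].
R2 ← R2 + (2/9)·R1: [0, 1, 1/9, -5/9, -7/9]
R3 ← R3 + (7/9)·R1: [0, -1, -1/9, 5/9, -74/9]
R4 ← R4 − (11/9)·R1: [0, 8, 8/9, -40/9, -47/9]
R5 ← R5 + (2/3)·R1: [0, -6, -2/3, 10/3, 23/3]
R3 ← R3 + R2: [0, 0, 0, 0, -9]
R4 ← R4 − (8)·R2: [0, 0, 0, 0, 1]
R5 ← R5 + (6)·R2: [0, 0, 0, 0, 3]
R4 ← R4 + (1/9)·R3: [0, 0, 0, 0, 0]
R5 ← R5 + (1/3)·R3: [0, 0, 0, 0, 0]
The echelon form has 3 nonzero rows; the last pivot sits in the augmented column, so rank(T) = 2 but rank([T|b]) = 3.
Since the ranks differ, the system is inconsistent.

no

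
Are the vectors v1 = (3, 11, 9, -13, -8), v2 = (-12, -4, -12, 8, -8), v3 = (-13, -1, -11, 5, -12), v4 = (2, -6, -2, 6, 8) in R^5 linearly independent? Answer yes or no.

Form the matrix with these vectors as rows and row reduce.
R2 ← R2 + (4)·R1: [0, 40, 24, -44, -40]
R3 ← R3 + (13/3)·R1: [0, 140/3, 28, -154/3, -140/3]
R4 ← R4 − (2/3)·R1: [0, -40/3, -8, 44/3, 40/3]
R3 ← R3 − (7/6)·R2: [0, 0, 0, 0, 0]
R4 ← R4 + (1/3)·R2: [0, 0, 0, 0, 0]
2 nonzero rows, so the 4 vectors span a space of dimension 2.
Since 2 < 4, the vectors are linearly dependent.

no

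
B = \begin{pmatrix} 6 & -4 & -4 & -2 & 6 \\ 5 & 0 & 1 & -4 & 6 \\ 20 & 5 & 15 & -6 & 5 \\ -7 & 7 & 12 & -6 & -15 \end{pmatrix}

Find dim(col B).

Row reduce to echelon form.
R2 ← R2 − (5/6)·R1: [0, 10/3, 13/3, -7/3, 1]
R3 ← R3 − (10/3)·R1: [0, 55/3, 85/3, 2/3, -15]
R4 ← R4 + (7/6)·R1: [0, 7/3, 22/3, -25/3, -8]
R3 ← R3 − (11/2)·R2: [0, 0, 9/2, 27/2, -41/2]
R4 ← R4 − (7/10)·R2: [0, 0, 43/10, -67/10, -87/10]
R4 ← R4 − (43/45)·R3: [0, 0, 0, -98/5, 98/9]
Echelon form has 4 nonzero rows, so rank(B) = 4.
The column space has dimension equal to the rank: 4.

4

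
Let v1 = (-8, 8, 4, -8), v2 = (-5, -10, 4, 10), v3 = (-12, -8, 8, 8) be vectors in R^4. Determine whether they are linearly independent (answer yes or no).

no

Form the matrix with these vectors as rows and row reduce.
R2 ← R2 − (5/8)·R1: [0, -15, 3/2, 15]
R3 ← R3 − (3/2)·R1: [0, -20, 2, 20]
R3 ← R3 − (4/3)·R2: [0, 0, 0, 0]
2 nonzero rows, so the 3 vectors span a space of dimension 2.
Since 2 < 3, the vectors are linearly dependent.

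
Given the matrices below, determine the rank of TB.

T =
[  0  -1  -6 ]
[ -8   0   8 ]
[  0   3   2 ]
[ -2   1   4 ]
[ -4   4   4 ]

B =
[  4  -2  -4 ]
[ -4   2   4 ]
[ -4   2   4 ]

First compute TB:
[[ 28, -14, -28],
 [-64,  32,  64],
 [-20,  10,  20],
 [-28,  14,  28],
 [-48,  24,  48]]
Now row reduce the product.
R2 ← R2 + (16/7)·R1: [0, 0, 0]
R3 ← R3 + (5/7)·R1: [0, 0, 0]
R4 ← R4 + R1: [0, 0, 0]
R5 ← R5 + (12/7)·R1: [0, 0, 0]
1 nonzero row, so rank(TB) = 1.

1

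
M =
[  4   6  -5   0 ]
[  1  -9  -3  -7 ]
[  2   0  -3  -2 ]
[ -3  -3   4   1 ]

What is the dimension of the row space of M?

Row reduce to echelon form.
R2 ← R2 − (1/4)·R1: [0, -21/2, -7/4, -7]
R3 ← R3 − (1/2)·R1: [0, -3, -1/2, -2]
R4 ← R4 + (3/4)·R1: [0, 3/2, 1/4, 1]
R3 ← R3 − (2/7)·R2: [0, 0, 0, 0]
R4 ← R4 + (1/7)·R2: [0, 0, 0, 0]
Echelon form has 2 nonzero rows, so rank(M) = 2.
The row space has dimension equal to the rank: 2.

2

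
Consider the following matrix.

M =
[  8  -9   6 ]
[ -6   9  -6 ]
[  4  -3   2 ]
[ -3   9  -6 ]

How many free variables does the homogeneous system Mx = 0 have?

Row reduce to echelon form.
R2 ← R2 + (3/4)·R1: [0, 9/4, -3/2]
R3 ← R3 − (1/2)·R1: [0, 3/2, -1]
R4 ← R4 + (3/8)·R1: [0, 45/8, -15/4]
R3 ← R3 − (2/3)·R2: [0, 0, 0]
R4 ← R4 − (5/2)·R2: [0, 0, 0]
2 nonzero rows, so rank(M) = 2.
M has 3 columns; by rank–nullity, nullity = 3 − 2 = 1.

1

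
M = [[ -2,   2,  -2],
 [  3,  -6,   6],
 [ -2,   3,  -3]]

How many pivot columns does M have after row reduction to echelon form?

2

Row reduce to echelon form.
R2 ← R2 + (3/2)·R1: [0, -3, 3]
R3 ← R3 − R1: [0, 1, -1]
R3 ← R3 + (1/3)·R2: [0, 0, 0]
Echelon form has 2 nonzero rows, so rank(M) = 2.
Each nonzero row contributes one pivot column: 2 pivot columns.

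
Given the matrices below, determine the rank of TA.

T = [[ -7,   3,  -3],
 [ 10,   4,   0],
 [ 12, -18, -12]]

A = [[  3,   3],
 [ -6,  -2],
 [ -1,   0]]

2

First compute TA:
[[-36, -27],
 [  6,  22],
 [156,  72]]
Now row reduce the product.
R2 ← R2 + (1/6)·R1: [0, 35/2]
R3 ← R3 + (13/3)·R1: [0, -45]
R3 ← R3 + (18/7)·R2: [0, 0]
2 nonzero rows, so rank(TA) = 2.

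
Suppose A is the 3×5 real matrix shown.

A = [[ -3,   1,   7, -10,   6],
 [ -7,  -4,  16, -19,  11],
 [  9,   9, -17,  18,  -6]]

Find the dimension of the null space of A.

2

Row reduce to echelon form.
R2 ← R2 − (7/3)·R1: [0, -19/3, -1/3, 13/3, -3]
R3 ← R3 + (3)·R1: [0, 12, 4, -12, 12]
R3 ← R3 + (36/19)·R2: [0, 0, 64/19, -72/19, 120/19]
3 nonzero rows, so rank(A) = 3.
A has 5 columns; by rank–nullity, nullity = 5 − 3 = 2.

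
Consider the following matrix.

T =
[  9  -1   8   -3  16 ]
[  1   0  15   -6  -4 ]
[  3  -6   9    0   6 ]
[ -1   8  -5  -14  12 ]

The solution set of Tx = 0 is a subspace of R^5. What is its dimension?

1

Row reduce to echelon form.
R2 ← R2 − (1/9)·R1: [0, 1/9, 127/9, -17/3, -52/9]
R3 ← R3 − (1/3)·R1: [0, -17/3, 19/3, 1, 2/3]
R4 ← R4 + (1/9)·R1: [0, 71/9, -37/9, -43/3, 124/9]
R3 ← R3 + (51)·R2: [0, 0, 726, -288, -294]
R4 ← R4 − (71)·R2: [0, 0, -1006, 388, 424]
R4 ← R4 + (503/363)·R3: [0, 0, 0, -1340/121, 2010/121]
4 nonzero rows, so rank(T) = 4.
T has 5 columns; by rank–nullity, nullity = 5 − 4 = 1.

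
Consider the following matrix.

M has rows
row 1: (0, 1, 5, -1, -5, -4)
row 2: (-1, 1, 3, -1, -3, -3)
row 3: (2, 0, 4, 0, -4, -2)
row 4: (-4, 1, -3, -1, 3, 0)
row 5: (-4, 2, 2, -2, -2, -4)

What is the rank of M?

Row reduce to echelon form.
Swap R1 ↔ R2
R3 ← R3 + (2)·R1: [0, 2, 10, -2, -10, -8]
R4 ← R4 − (4)·R1: [0, -3, -15, 3, 15, 12]
R5 ← R5 − (4)·R1: [0, -2, -10, 2, 10, 8]
R3 ← R3 − (2)·R2: [0, 0, 0, 0, 0, 0]
R4 ← R4 + (3)·R2: [0, 0, 0, 0, 0, 0]
R5 ← R5 + (2)·R2: [0, 0, 0, 0, 0, 0]
Echelon form has 2 nonzero rows, so rank(M) = 2.

2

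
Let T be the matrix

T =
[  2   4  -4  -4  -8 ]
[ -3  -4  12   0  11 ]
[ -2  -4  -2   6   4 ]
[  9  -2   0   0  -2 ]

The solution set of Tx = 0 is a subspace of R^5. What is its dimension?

1

Row reduce to echelon form.
R2 ← R2 + (3/2)·R1: [0, 2, 6, -6, -1]
R3 ← R3 + R1: [0, 0, -6, 2, -4]
R4 ← R4 − (9/2)·R1: [0, -20, 18, 18, 34]
R4 ← R4 + (10)·R2: [0, 0, 78, -42, 24]
R4 ← R4 + (13)·R3: [0, 0, 0, -16, -28]
4 nonzero rows, so rank(T) = 4.
T has 5 columns; by rank–nullity, nullity = 5 − 4 = 1.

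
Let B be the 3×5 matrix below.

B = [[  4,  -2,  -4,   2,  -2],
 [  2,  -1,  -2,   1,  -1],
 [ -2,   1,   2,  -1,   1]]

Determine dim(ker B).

4

Row reduce to echelon form.
R2 ← R2 − (1/2)·R1: [0, 0, 0, 0, 0]
R3 ← R3 + (1/2)·R1: [0, 0, 0, 0, 0]
1 nonzero row, so rank(B) = 1.
B has 5 columns; by rank–nullity, nullity = 5 − 1 = 4.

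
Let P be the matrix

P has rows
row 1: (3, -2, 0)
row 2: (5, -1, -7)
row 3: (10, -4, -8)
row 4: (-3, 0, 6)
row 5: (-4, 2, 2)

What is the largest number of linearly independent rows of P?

Row reduce to echelon form.
R2 ← R2 − (5/3)·R1: [0, 7/3, -7]
R3 ← R3 − (10/3)·R1: [0, 8/3, -8]
R4 ← R4 + R1: [0, -2, 6]
R5 ← R5 + (4/3)·R1: [0, -2/3, 2]
R3 ← R3 − (8/7)·R2: [0, 0, 0]
R4 ← R4 + (6/7)·R2: [0, 0, 0]
R5 ← R5 + (2/7)·R2: [0, 0, 0]
Echelon form has 2 nonzero rows, so rank(P) = 2.
The rank gives the maximum number of linearly independent rows: 2.

2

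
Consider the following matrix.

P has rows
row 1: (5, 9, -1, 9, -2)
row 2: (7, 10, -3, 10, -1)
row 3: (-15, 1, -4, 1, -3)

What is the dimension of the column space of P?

Row reduce to echelon form.
R2 ← R2 − (7/5)·R1: [0, -13/5, -8/5, -13/5, 9/5]
R3 ← R3 + (3)·R1: [0, 28, -7, 28, -9]
R3 ← R3 + (140/13)·R2: [0, 0, -315/13, 0, 135/13]
Echelon form has 3 nonzero rows, so rank(P) = 3.
The column space has dimension equal to the rank: 3.

3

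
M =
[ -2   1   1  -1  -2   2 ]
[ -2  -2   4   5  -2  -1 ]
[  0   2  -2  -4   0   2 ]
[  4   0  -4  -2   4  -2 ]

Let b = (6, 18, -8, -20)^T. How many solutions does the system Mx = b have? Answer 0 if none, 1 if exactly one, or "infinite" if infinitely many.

Row reduce the augmented matrix [M | b].
R2 ← R2 − R1: [0, -3, 3, 6, 0, -3, 12]
R4 ← R4 + (2)·R1: [0, 2, -2, -4, 0, 2, -8]
R3 ← R3 + (2/3)·R2: [0, 0, 0, 0, 0, 0, 0]
R4 ← R4 + (2/3)·R2: [0, 0, 0, 0, 0, 0, 0]
The echelon form has 2 nonzero rows, and every pivot lies in the first 6 columns, so rank(M) = rank([M|b]) = 2.
The system is consistent.
rank = 2 < 6 unknowns, so there are infinitely many solutions.

infinite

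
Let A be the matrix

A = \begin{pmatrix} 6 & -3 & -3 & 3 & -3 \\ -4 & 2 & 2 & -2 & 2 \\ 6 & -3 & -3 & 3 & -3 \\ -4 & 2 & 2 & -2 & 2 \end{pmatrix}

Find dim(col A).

Row reduce to echelon form.
R2 ← R2 + (2/3)·R1: [0, 0, 0, 0, 0]
R3 ← R3 − R1: [0, 0, 0, 0, 0]
R4 ← R4 + (2/3)·R1: [0, 0, 0, 0, 0]
Echelon form has 1 nonzero row, so rank(A) = 1.
The column space has dimension equal to the rank: 1.

1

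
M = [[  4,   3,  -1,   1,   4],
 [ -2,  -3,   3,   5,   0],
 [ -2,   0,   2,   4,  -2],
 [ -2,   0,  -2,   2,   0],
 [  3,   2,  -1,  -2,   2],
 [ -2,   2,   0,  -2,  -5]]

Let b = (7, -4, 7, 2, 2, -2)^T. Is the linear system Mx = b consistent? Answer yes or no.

Row reduce the augmented matrix [M | b].
R2 ← R2 + (1/2)·R1: [0, -3/2, 5/2, 11/2, 2, -1/2]
R3 ← R3 + (1/2)·R1: [0, 3/2, 3/2, 9/2, 0, 21/2]
R4 ← R4 + (1/2)·R1: [0, 3/2, -5/2, 5/2, 2, 11/2]
R5 ← R5 − (3/4)·R1: [0, -1/4, -1/4, -11/4, -1, -13/4]
R6 ← R6 + (1/2)·R1: [0, 7/2, -1/2, -3/2, -3, 3/2]
R3 ← R3 + R2: [0, 0, 4, 10, 2, 10]
R4 ← R4 + R2: [0, 0, 0, 8, 4, 5]
R5 ← R5 − (1/6)·R2: [0, 0, -2/3, -11/3, -4/3, -19/6]
R6 ← R6 + (7/3)·R2: [0, 0, 16/3, 34/3, 5/3, 1/3]
R5 ← R5 + (1/6)·R3: [0, 0, 0, -2, -1, -3/2]
R6 ← R6 − (4/3)·R3: [0, 0, 0, -2, -1, -13]
R5 ← R5 + (1/4)·R4: [0, 0, 0, 0, 0, -1/4]
R6 ← R6 + (1/4)·R4: [0, 0, 0, 0, 0, -47/4]
R6 ← R6 − (47)·R5: [0, 0, 0, 0, 0, 0]
The echelon form has 5 nonzero rows; the last pivot sits in the augmented column, so rank(M) = 4 but rank([M|b]) = 5.
Since the ranks differ, the system is inconsistent.

no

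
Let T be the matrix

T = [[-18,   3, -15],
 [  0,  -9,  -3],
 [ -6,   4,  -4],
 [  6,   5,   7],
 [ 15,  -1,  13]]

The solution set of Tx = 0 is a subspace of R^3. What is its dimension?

1

Row reduce to echelon form.
R3 ← R3 − (1/3)·R1: [0, 3, 1]
R4 ← R4 + (1/3)·R1: [0, 6, 2]
R5 ← R5 + (5/6)·R1: [0, 3/2, 1/2]
R3 ← R3 + (1/3)·R2: [0, 0, 0]
R4 ← R4 + (2/3)·R2: [0, 0, 0]
R5 ← R5 + (1/6)·R2: [0, 0, 0]
2 nonzero rows, so rank(T) = 2.
T has 3 columns; by rank–nullity, nullity = 3 − 2 = 1.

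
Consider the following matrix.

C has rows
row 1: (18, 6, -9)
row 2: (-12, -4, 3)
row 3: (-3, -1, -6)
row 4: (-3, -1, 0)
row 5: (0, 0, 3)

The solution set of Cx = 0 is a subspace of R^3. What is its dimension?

Row reduce to echelon form.
R2 ← R2 + (2/3)·R1: [0, 0, -3]
R3 ← R3 + (1/6)·R1: [0, 0, -15/2]
R4 ← R4 + (1/6)·R1: [0, 0, -3/2]
R3 ← R3 − (5/2)·R2: [0, 0, 0]
R4 ← R4 − (1/2)·R2: [0, 0, 0]
R5 ← R5 + R2: [0, 0, 0]
2 nonzero rows, so rank(C) = 2.
C has 3 columns; by rank–nullity, nullity = 3 − 2 = 1.

1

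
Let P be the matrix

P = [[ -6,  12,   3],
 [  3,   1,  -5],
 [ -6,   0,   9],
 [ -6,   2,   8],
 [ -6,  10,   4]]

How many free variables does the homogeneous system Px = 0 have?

Row reduce to echelon form.
R2 ← R2 + (1/2)·R1: [0, 7, -7/2]
R3 ← R3 − R1: [0, -12, 6]
R4 ← R4 − R1: [0, -10, 5]
R5 ← R5 − R1: [0, -2, 1]
R3 ← R3 + (12/7)·R2: [0, 0, 0]
R4 ← R4 + (10/7)·R2: [0, 0, 0]
R5 ← R5 + (2/7)·R2: [0, 0, 0]
2 nonzero rows, so rank(P) = 2.
P has 3 columns; by rank–nullity, nullity = 3 − 2 = 1.

1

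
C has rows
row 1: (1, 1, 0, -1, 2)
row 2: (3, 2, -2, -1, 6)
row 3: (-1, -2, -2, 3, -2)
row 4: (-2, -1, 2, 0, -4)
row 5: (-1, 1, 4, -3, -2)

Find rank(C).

2

Row reduce to echelon form.
R2 ← R2 − (3)·R1: [0, -1, -2, 2, 0]
R3 ← R3 + R1: [0, -1, -2, 2, 0]
R4 ← R4 + (2)·R1: [0, 1, 2, -2, 0]
R5 ← R5 + R1: [0, 2, 4, -4, 0]
R3 ← R3 − R2: [0, 0, 0, 0, 0]
R4 ← R4 + R2: [0, 0, 0, 0, 0]
R5 ← R5 + (2)·R2: [0, 0, 0, 0, 0]
Echelon form has 2 nonzero rows, so rank(C) = 2.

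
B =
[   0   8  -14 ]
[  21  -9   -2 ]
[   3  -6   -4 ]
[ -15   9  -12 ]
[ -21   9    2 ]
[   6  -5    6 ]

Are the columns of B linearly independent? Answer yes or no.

yes

Row reduce B to echelon form.
Swap R1 ↔ R2
R3 ← R3 − (1/7)·R1: [0, -33/7, -26/7]
R4 ← R4 + (5/7)·R1: [0, 18/7, -94/7]
R5 ← R5 + R1: [0, 0, 0]
R6 ← R6 − (2/7)·R1: [0, -17/7, 46/7]
R3 ← R3 + (33/56)·R2: [0, 0, -335/28]
R4 ← R4 − (9/28)·R2: [0, 0, -125/14]
R6 ← R6 + (17/56)·R2: [0, 0, 65/28]
R4 ← R4 − (50/67)·R3: [0, 0, 0]
R6 ← R6 + (13/67)·R3: [0, 0, 0]
3 pivots among 3 columns.
Every column is a pivot column, so the columns are linearly independent.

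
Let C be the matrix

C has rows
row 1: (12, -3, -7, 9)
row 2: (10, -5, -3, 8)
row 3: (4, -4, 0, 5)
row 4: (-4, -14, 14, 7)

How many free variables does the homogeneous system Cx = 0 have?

Row reduce to echelon form.
R2 ← R2 − (5/6)·R1: [0, -5/2, 17/6, 1/2]
R3 ← R3 − (1/3)·R1: [0, -3, 7/3, 2]
R4 ← R4 + (1/3)·R1: [0, -15, 35/3, 10]
R3 ← R3 − (6/5)·R2: [0, 0, -16/15, 7/5]
R4 ← R4 − (6)·R2: [0, 0, -16/3, 7]
R4 ← R4 − (5)·R3: [0, 0, 0, 0]
3 nonzero rows, so rank(C) = 3.
C has 4 columns; by rank–nullity, nullity = 4 − 3 = 1.

1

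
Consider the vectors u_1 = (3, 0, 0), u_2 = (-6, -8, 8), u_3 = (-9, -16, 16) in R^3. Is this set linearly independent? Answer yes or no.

Form the matrix with these vectors as rows and row reduce.
R2 ← R2 + (2)·R1: [0, -8, 8]
R3 ← R3 + (3)·R1: [0, -16, 16]
R3 ← R3 − (2)·R2: [0, 0, 0]
2 nonzero rows, so the 3 vectors span a space of dimension 2.
Since 2 < 3, the vectors are linearly dependent.

no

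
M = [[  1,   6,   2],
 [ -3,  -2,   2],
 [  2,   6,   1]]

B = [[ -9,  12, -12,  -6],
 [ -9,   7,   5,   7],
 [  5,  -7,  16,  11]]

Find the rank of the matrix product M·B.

First compute MB:
[[-53,  40,  50,  58],
 [ 55, -64,  58,  26],
 [-67,  59,  22,  41]]
Now row reduce the product.
R2 ← R2 + (55/53)·R1: [0, -1192/53, 5824/53, 4568/53]
R3 ← R3 − (67/53)·R1: [0, 447/53, -2184/53, -1713/53]
R3 ← R3 + (3/8)·R2: [0, 0, 0, 0]
2 nonzero rows, so rank(MB) = 2.

2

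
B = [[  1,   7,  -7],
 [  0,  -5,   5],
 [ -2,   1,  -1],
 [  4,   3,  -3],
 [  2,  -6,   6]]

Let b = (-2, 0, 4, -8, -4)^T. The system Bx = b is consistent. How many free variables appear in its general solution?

Row reduce the augmented matrix [B | b].
R3 ← R3 + (2)·R1: [0, 15, -15, 0]
R4 ← R4 − (4)·R1: [0, -25, 25, 0]
R5 ← R5 − (2)·R1: [0, -20, 20, 0]
R3 ← R3 + (3)·R2: [0, 0, 0, 0]
R4 ← R4 − (5)·R2: [0, 0, 0, 0]
R5 ← R5 − (4)·R2: [0, 0, 0, 0]
The echelon form has 2 nonzero rows, and every pivot lies in the first 3 columns, so rank(B) = rank([B|b]) = 2.
The system is consistent.
Free variables = (unknowns) − (rank) = 3 − 2 = 1.

1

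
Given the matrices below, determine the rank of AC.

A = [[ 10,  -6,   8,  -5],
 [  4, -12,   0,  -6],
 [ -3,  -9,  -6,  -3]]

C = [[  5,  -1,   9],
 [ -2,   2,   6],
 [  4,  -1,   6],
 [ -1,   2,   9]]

2

First compute AC:
[[ 99, -40,  57],
 [ 50, -40, -90],
 [-18, -15, -144]]
Now row reduce the product.
R2 ← R2 − (50/99)·R1: [0, -1960/99, -3920/33]
R3 ← R3 + (2/11)·R1: [0, -245/11, -1470/11]
R3 ← R3 − (9/8)·R2: [0, 0, 0]
2 nonzero rows, so rank(AC) = 2.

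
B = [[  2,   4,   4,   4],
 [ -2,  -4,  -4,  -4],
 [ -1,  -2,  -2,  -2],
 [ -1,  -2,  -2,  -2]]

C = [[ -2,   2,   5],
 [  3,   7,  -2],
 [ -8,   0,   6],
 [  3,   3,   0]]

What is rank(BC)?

1

First compute BC:
[[-12,  44,  26],
 [ 12, -44, -26],
 [  6, -22, -13],
 [  6, -22, -13]]
Now row reduce the product.
R2 ← R2 + R1: [0, 0, 0]
R3 ← R3 + (1/2)·R1: [0, 0, 0]
R4 ← R4 + (1/2)·R1: [0, 0, 0]
1 nonzero row, so rank(BC) = 1.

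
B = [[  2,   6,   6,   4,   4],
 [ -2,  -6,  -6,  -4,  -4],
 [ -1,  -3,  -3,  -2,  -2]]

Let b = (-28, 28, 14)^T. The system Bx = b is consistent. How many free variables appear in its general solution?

4

Row reduce the augmented matrix [B | b].
R2 ← R2 + R1: [0, 0, 0, 0, 0, 0]
R3 ← R3 + (1/2)·R1: [0, 0, 0, 0, 0, 0]
The echelon form has 1 nonzero rows, and every pivot lies in the first 5 columns, so rank(B) = rank([B|b]) = 1.
The system is consistent.
Free variables = (unknowns) − (rank) = 5 − 1 = 4.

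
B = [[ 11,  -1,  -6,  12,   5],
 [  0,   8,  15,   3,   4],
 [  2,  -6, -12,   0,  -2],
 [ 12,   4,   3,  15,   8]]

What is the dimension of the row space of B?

2

Row reduce to echelon form.
R3 ← R3 − (2/11)·R1: [0, -64/11, -120/11, -24/11, -32/11]
R4 ← R4 − (12/11)·R1: [0, 56/11, 105/11, 21/11, 28/11]
R3 ← R3 + (8/11)·R2: [0, 0, 0, 0, 0]
R4 ← R4 − (7/11)·R2: [0, 0, 0, 0, 0]
Echelon form has 2 nonzero rows, so rank(B) = 2.
The row space has dimension equal to the rank: 2.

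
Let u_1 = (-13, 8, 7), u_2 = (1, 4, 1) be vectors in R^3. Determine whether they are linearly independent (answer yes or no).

Form the matrix with these vectors as rows and row reduce.
R2 ← R2 + (1/13)·R1: [0, 60/13, 20/13]
2 nonzero rows, so the 2 vectors span a space of dimension 2.
Since 2 = 2, the vectors are linearly independent.

yes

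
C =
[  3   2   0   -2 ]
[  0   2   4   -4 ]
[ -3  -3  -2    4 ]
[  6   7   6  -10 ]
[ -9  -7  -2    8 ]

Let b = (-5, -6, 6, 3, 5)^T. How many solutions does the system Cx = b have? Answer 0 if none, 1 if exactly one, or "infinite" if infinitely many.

Row reduce the augmented matrix [C | b].
R3 ← R3 + R1: [0, -1, -2, 2, 1]
R4 ← R4 − (2)·R1: [0, 3, 6, -6, 13]
R5 ← R5 + (3)·R1: [0, -1, -2, 2, -10]
R3 ← R3 + (1/2)·R2: [0, 0, 0, 0, -2]
R4 ← R4 − (3/2)·R2: [0, 0, 0, 0, 22]
R5 ← R5 + (1/2)·R2: [0, 0, 0, 0, -13]
R4 ← R4 + (11)·R3: [0, 0, 0, 0, 0]
R5 ← R5 − (13/2)·R3: [0, 0, 0, 0, 0]
The echelon form has 3 nonzero rows; the last pivot sits in the augmented column, so rank(C) = 2 but rank([C|b]) = 3.
Since the ranks differ, the system is inconsistent.
It has no solutions.

0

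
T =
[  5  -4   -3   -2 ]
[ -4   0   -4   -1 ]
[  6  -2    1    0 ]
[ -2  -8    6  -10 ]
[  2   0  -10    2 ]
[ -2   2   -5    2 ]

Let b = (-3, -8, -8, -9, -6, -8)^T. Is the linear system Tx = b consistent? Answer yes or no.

Row reduce the augmented matrix [T | b].
R2 ← R2 + (4/5)·R1: [0, -16/5, -32/5, -13/5, -52/5]
R3 ← R3 − (6/5)·R1: [0, 14/5, 23/5, 12/5, -22/5]
R4 ← R4 + (2/5)·R1: [0, -48/5, 24/5, -54/5, -51/5]
R5 ← R5 − (2/5)·R1: [0, 8/5, -44/5, 14/5, -24/5]
R6 ← R6 + (2/5)·R1: [0, 2/5, -31/5, 6/5, -46/5]
R3 ← R3 + (7/8)·R2: [0, 0, -1, 1/8, -27/2]
R4 ← R4 − (3)·R2: [0, 0, 24, -3, 21]
R5 ← R5 + (1/2)·R2: [0, 0, -12, 3/2, -10]
R6 ← R6 + (1/8)·R2: [0, 0, -7, 7/8, -21/2]
R4 ← R4 + (24)·R3: [0, 0, 0, 0, -303]
R5 ← R5 − (12)·R3: [0, 0, 0, 0, 152]
R6 ← R6 − (7)·R3: [0, 0, 0, 0, 84]
R5 ← R5 + (152/303)·R4: [0, 0, 0, 0, 0]
R6 ← R6 + (28/101)·R4: [0, 0, 0, 0, 0]
The echelon form has 4 nonzero rows; the last pivot sits in the augmented column, so rank(T) = 3 but rank([T|b]) = 4.
Since the ranks differ, the system is inconsistent.

no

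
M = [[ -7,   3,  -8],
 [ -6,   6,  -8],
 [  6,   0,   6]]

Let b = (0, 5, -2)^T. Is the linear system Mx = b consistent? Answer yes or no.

no

Row reduce the augmented matrix [M | b].
R2 ← R2 − (6/7)·R1: [0, 24/7, -8/7, 5]
R3 ← R3 + (6/7)·R1: [0, 18/7, -6/7, -2]
R3 ← R3 − (3/4)·R2: [0, 0, 0, -23/4]
The echelon form has 3 nonzero rows; the last pivot sits in the augmented column, so rank(M) = 2 but rank([M|b]) = 3.
Since the ranks differ, the system is inconsistent.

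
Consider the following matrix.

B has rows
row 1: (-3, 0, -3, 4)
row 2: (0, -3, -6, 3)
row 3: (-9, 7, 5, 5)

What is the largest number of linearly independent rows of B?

2

Row reduce to echelon form.
R3 ← R3 − (3)·R1: [0, 7, 14, -7]
R3 ← R3 + (7/3)·R2: [0, 0, 0, 0]
Echelon form has 2 nonzero rows, so rank(B) = 2.
The rank gives the maximum number of linearly independent rows: 2.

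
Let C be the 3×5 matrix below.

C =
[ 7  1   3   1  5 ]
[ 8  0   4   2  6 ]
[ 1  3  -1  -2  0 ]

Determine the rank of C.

Row reduce to echelon form.
R2 ← R2 − (8/7)·R1: [0, -8/7, 4/7, 6/7, 2/7]
R3 ← R3 − (1/7)·R1: [0, 20/7, -10/7, -15/7, -5/7]
R3 ← R3 + (5/2)·R2: [0, 0, 0, 0, 0]
Echelon form has 2 nonzero rows, so rank(C) = 2.

2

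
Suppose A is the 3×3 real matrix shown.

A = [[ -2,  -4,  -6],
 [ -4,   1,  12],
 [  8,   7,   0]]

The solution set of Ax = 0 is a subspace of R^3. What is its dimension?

1

Row reduce to echelon form.
R2 ← R2 − (2)·R1: [0, 9, 24]
R3 ← R3 + (4)·R1: [0, -9, -24]
R3 ← R3 + R2: [0, 0, 0]
2 nonzero rows, so rank(A) = 2.
A has 3 columns; by rank–nullity, nullity = 3 − 2 = 1.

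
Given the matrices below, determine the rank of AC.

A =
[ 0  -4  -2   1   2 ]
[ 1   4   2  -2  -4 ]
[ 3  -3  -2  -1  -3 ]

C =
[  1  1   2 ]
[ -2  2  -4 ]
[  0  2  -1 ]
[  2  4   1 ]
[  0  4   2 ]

3

First compute AC:
[[ 10,   0,  23],
 [-11, -11, -26],
 [  7, -23,  13]]
Now row reduce the product.
R2 ← R2 + (11/10)·R1: [0, -11, -7/10]
R3 ← R3 − (7/10)·R1: [0, -23, -31/10]
R3 ← R3 − (23/11)·R2: [0, 0, -18/11]
3 nonzero rows, so rank(AC) = 3.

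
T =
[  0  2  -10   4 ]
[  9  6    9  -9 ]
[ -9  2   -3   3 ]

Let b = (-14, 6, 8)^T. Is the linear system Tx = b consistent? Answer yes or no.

yes

Row reduce the augmented matrix [T | b].
Swap R1 ↔ R2
R3 ← R3 + R1: [0, 8, 6, -6, 14]
R3 ← R3 − (4)·R2: [0, 0, 46, -22, 70]
The echelon form has 3 nonzero rows, and every pivot lies in the first 4 columns, so rank(T) = rank([T|b]) = 3.
The system is consistent.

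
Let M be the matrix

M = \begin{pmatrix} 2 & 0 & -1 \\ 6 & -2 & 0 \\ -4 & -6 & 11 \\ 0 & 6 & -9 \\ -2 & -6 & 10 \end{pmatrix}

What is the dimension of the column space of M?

2

Row reduce to echelon form.
R2 ← R2 − (3)·R1: [0, -2, 3]
R3 ← R3 + (2)·R1: [0, -6, 9]
R5 ← R5 + R1: [0, -6, 9]
R3 ← R3 − (3)·R2: [0, 0, 0]
R4 ← R4 + (3)·R2: [0, 0, 0]
R5 ← R5 − (3)·R2: [0, 0, 0]
Echelon form has 2 nonzero rows, so rank(M) = 2.
The column space has dimension equal to the rank: 2.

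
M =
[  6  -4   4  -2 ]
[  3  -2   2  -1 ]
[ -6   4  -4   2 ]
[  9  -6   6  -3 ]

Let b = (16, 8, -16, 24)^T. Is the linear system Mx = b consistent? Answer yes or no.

yes

Row reduce the augmented matrix [M | b].
R2 ← R2 − (1/2)·R1: [0, 0, 0, 0, 0]
R3 ← R3 + R1: [0, 0, 0, 0, 0]
R4 ← R4 − (3/2)·R1: [0, 0, 0, 0, 0]
The echelon form has 1 nonzero rows, and every pivot lies in the first 4 columns, so rank(M) = rank([M|b]) = 1.
The system is consistent.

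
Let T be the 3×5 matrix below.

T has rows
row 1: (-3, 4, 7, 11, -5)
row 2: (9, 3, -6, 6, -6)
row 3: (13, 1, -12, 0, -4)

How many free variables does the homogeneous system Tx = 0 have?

3

Row reduce to echelon form.
R2 ← R2 + (3)·R1: [0, 15, 15, 39, -21]
R3 ← R3 + (13/3)·R1: [0, 55/3, 55/3, 143/3, -77/3]
R3 ← R3 − (11/9)·R2: [0, 0, 0, 0, 0]
2 nonzero rows, so rank(T) = 2.
T has 5 columns; by rank–nullity, nullity = 5 − 2 = 3.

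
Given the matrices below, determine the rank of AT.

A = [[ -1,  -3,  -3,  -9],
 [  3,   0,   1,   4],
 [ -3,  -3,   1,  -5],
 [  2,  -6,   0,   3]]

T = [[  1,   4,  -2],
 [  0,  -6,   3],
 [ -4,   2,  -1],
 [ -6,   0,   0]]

First compute AT:
[[ 65,   8,  -4],
 [-25,  14,  -7],
 [ 23,   8,  -4],
 [-16,  44, -22]]
Now row reduce the product.
R2 ← R2 + (5/13)·R1: [0, 222/13, -111/13]
R3 ← R3 − (23/65)·R1: [0, 336/65, -168/65]
R4 ← R4 + (16/65)·R1: [0, 2988/65, -1494/65]
R3 ← R3 − (56/185)·R2: [0, 0, 0]
R4 ← R4 − (498/185)·R2: [0, 0, 0]
2 nonzero rows, so rank(AT) = 2.

2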